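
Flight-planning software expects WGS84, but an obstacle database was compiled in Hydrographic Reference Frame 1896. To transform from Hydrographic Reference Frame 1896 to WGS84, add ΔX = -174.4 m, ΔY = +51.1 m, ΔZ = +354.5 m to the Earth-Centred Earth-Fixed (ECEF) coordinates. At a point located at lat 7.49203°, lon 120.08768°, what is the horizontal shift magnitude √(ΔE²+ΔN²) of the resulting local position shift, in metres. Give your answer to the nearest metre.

357 m

At φ = 7.49203°, λ = 120.08768°: sin φ = 0.130388, cos φ = 0.991463, sin λ = 0.865259, cos λ = -0.501325.
ΔE = −sin λ·ΔX + cos λ·ΔY = −(0.865259)·(-174.4) + (-0.501325)·(51.1) = 125.28 m.
ΔN = −sin φ cos λ·ΔX − sin φ sin λ·ΔY + cos φ·ΔZ = −(0.130388)(-0.501325)(-174.4) − (0.130388)(0.865259)(51.1) + (0.991463)(354.5) = 334.31 m.
Horizontal magnitude = √(ΔE² + ΔN²) = √(125.28² + 334.31²) = 357.01 m.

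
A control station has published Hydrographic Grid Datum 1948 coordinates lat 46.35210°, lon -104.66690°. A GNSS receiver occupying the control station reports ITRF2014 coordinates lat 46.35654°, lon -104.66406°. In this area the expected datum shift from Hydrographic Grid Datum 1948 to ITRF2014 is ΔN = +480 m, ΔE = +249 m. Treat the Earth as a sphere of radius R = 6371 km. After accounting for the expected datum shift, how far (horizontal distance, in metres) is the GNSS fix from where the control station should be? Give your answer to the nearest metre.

Observed coordinate differences: Δφ = +0.00444°, Δλ = +0.00284°.
Converting to metres (1° lat = 111195 m, cos φ = 0.690225): observed ΔN = 493.7 m, observed ΔE = 218.0 m.
Subtracting the expected shift leaves a residual of 493.7 − (480) = 13.7 m north and 218.0 − (249) = -31.0 m east.
Residual distance = √(13.7² + (-31.0)²) = 33.9 m.

34 m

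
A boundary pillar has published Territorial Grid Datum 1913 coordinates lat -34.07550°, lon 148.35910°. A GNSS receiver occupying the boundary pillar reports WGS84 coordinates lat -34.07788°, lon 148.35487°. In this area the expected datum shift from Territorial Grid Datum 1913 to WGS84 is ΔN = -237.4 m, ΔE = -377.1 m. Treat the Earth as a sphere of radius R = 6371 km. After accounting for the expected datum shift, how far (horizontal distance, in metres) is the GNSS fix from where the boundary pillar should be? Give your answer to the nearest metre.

Observed coordinate differences: Δφ = -0.00238°, Δλ = -0.00423°.
Converting to metres (1° lat = 111195 m, cos φ = 0.828300): observed ΔN = -264.6 m, observed ΔE = -389.6 m.
Subtracting the expected shift leaves a residual of -264.6 − (-237.4) = -27.2 m north and -389.6 − (-377.1) = -12.5 m east.
Residual distance = √((-27.2)² + (-12.5)²) = 30.0 m.

30 m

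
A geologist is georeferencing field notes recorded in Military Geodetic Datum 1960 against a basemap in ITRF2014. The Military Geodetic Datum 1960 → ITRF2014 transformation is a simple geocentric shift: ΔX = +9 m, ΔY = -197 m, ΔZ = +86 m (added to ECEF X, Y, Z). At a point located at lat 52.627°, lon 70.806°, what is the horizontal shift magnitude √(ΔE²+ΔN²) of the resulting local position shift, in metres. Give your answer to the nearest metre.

At φ = 52.627°, λ = 70.806°: sin φ = 0.794701, cos φ = 0.607001, sin λ = 0.944411, cos λ = 0.328768.
ΔE = −sin λ·ΔX + cos λ·ΔY = −(0.944411)·(9) + (0.328768)·(-197) = -73.27 m.
ΔN = −sin φ cos λ·ΔX − sin φ sin λ·ΔY + cos φ·ΔZ = −(0.794701)(0.328768)(9) − (0.794701)(0.944411)(-197) + (0.607001)(86) = 197.70 m.
Horizontal magnitude = √(ΔE² + ΔN²) = √((-73.27)² + 197.70²) = 210.84 m.

211 m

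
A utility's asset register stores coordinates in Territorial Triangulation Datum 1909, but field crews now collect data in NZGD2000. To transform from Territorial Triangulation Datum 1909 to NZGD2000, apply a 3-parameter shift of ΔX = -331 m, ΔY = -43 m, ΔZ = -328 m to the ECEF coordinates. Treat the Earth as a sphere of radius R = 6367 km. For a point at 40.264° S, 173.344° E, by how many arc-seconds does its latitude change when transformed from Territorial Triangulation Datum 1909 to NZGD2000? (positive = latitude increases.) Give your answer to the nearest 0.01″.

sin φ = -0.646310, cos φ = 0.763075, sin λ = 0.115908, cos λ = -0.993260.
North component: ΔN = −sin φ cos λ·ΔX − sin φ sin λ·ΔY + cos φ·ΔZ = −(-0.646310)(-0.993260)(-331) − (-0.646310)(0.115908)(-43) + (0.763075)(-328) = -41.02 m.
1° of latitude spans πR/180 = 111125 m, so Δφ = -41.02 / 111125 × 3600 = -1.329″.

Δφ = -1.33″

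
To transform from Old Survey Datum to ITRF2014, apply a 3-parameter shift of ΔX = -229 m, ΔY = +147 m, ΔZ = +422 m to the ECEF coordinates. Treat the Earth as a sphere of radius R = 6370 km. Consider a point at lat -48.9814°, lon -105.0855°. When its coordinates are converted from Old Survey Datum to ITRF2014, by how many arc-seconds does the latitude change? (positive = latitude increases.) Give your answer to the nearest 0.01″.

sin φ = -0.754497, cos φ = 0.656304, sin λ = -0.965539, cos λ = -0.260260.
North component: ΔN = −sin φ cos λ·ΔX − sin φ sin λ·ΔY + cos φ·ΔZ = −(-0.754497)(-0.260260)(-229) − (-0.754497)(-0.965539)(147) + (0.656304)(422) = 214.84 m.
1° of latitude spans πR/180 = 111177 m, so Δφ = 214.84 / 111177 × 3600 = 6.957″.

Δφ = 6.96″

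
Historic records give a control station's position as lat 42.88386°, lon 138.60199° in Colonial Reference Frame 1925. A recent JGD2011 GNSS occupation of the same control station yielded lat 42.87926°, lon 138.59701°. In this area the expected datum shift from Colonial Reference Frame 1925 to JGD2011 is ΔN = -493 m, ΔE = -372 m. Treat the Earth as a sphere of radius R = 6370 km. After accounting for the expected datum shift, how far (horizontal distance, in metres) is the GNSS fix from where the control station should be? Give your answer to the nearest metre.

Observed coordinate differences: Δφ = -0.00460°, Δλ = -0.00498°.
Converting to metres (1° lat = 111177 m, cos φ = 0.732735): observed ΔN = -511.4 m, observed ΔE = -405.7 m.
Subtracting the expected shift leaves a residual of -511.4 − (-493) = -18.4 m north and -405.7 − (-372) = -33.7 m east.
Residual distance = √((-18.4)² + (-33.7)²) = 38.4 m.

38 m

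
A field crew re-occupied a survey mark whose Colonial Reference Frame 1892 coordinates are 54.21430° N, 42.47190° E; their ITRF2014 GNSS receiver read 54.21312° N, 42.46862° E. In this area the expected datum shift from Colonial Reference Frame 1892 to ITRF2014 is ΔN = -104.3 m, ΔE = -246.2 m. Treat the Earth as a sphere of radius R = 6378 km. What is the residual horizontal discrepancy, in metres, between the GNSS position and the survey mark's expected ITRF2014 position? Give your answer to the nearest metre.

42 m

Observed coordinate differences: Δφ = -0.00118°, Δλ = -0.00328°.
Converting to metres (1° lat = 111317 m, cos φ = 0.584755): observed ΔN = -131.4 m, observed ΔE = -213.5 m.
Subtracting the expected shift leaves a residual of -131.4 − (-104.3) = -27.1 m north and -213.5 − (-246.2) = 32.7 m east.
Residual distance = √((-27.1)² + 32.7²) = 42.4 m.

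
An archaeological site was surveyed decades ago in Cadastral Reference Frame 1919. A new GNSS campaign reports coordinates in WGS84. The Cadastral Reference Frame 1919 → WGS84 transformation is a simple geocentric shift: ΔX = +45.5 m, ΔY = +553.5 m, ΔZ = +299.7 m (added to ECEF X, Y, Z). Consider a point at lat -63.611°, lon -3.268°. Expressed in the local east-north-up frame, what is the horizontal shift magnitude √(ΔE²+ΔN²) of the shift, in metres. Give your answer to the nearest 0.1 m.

At φ = -63.611°, λ = -3.268°: sin φ = -0.895797, cos φ = 0.444463, sin λ = -0.057006, cos λ = 0.998374.
ΔE = −sin λ·ΔX + cos λ·ΔY = −(-0.057006)·(45.5) + (0.998374)·(553.5) = 555.19 m.
ΔN = −sin φ cos λ·ΔX − sin φ sin λ·ΔY + cos φ·ΔZ = −(-0.895797)(0.998374)(45.5) − (-0.895797)(-0.057006)(553.5) + (0.444463)(299.7) = 145.63 m.
Horizontal magnitude = √(ΔE² + ΔN²) = √(555.19² + 145.63²) = 573.98 m.

574.0 m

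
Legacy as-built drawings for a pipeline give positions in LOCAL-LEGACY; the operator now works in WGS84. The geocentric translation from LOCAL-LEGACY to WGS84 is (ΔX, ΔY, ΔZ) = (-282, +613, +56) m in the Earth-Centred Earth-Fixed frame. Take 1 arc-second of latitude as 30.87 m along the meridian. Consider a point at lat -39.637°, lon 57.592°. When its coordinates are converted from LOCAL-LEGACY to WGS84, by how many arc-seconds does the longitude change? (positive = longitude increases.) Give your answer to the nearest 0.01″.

sin φ = -0.637921, cos φ = 0.770101, sin λ = 0.844253, cos λ = 0.535945.
East component: ΔE = −sin λ·ΔX + cos λ·ΔY = −(0.844253)(-282) + (0.535945)(613) = 566.61 m.
1° of latitude spans 3600 × 30.87 = 111132 m; at latitude φ, 1° of longitude spans that × cos φ = 85582.9 m, so Δλ = 566.61 / 85582.9 × 3600 = 23.834″.

Δλ = 23.83″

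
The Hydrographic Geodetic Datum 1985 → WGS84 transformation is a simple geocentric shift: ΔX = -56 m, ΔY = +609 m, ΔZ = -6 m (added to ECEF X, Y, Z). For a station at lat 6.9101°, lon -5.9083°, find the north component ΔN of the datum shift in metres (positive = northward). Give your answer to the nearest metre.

The local north axis is (−sin φ cos λ, −sin φ sin λ, cos φ), giving ΔN = 6.702 + 7.542 − 5.956 = 8.29 m.

ΔN = 8 m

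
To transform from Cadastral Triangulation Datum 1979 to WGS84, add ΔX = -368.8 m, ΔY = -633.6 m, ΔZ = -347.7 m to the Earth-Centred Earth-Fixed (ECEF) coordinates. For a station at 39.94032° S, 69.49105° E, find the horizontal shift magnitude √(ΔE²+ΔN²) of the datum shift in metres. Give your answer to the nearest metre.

741 m

The local east axis at (φ, λ) is (−sin λ, cos λ, 0), so ΔE = −sin(69.49105°)·(-368.8) + cos(69.49105°)·(-633.6) = 123.44 m.
The local north axis is (−sin φ cos λ, −sin φ sin λ, cos φ), giving ΔN = -82.952 − 380.983 − 266.586 = -730.52 m.
Horizontal magnitude = √(ΔE² + ΔN²) = √(123.44² + (-730.52)²) = 740.88 m.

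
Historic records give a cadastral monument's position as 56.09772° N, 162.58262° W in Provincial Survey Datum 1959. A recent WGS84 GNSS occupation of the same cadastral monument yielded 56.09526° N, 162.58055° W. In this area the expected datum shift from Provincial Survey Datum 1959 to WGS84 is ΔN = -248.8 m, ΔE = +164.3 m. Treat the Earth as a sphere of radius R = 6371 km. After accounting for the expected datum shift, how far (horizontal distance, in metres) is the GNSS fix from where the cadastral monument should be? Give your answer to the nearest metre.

Observed coordinate differences: Δφ = -0.00246°, Δλ = +0.00207°.
Converting to metres (1° lat = 111195 m, cos φ = 0.557778): observed ΔN = -273.5 m, observed ΔE = 128.4 m.
Subtracting the expected shift leaves a residual of -273.5 − (-248.8) = -24.7 m north and 128.4 − (164.3) = -35.9 m east.
Residual distance = √((-24.7)² + (-35.9)²) = 43.6 m.

44 m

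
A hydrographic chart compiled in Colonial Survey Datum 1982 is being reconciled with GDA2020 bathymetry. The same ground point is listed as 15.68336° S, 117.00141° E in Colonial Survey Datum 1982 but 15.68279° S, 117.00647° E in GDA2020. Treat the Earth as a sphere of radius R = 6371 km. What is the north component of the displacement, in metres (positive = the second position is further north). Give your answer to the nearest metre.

ΔN = 63 m

Δφ = -15.68279° − -15.68336° = +0.00057°; Δλ = 117.00647° − 117.00141° = +0.00506°.
1° along a meridian = πR/180 = 111195 m.
ΔN = Δφ × 111195 = 63.4 m; ΔE = Δλ × 111195 × cos(-15.68336°) = +0.00506 × 111195 × 0.962770 = 541.7 m.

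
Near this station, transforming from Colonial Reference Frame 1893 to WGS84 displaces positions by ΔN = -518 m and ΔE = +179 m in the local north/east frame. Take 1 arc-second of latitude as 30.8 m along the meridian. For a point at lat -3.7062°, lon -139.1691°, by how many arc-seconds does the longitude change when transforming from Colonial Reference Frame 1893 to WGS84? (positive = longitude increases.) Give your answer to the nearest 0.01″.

At latitude -3.7062°, cos φ = 0.997909.
1″ of longitude at this latitude = 30.80 × cos φ = 30.7356 m, so Δλ = 179.0 / 30.7356 = 5.824″.

Δλ = 5.82″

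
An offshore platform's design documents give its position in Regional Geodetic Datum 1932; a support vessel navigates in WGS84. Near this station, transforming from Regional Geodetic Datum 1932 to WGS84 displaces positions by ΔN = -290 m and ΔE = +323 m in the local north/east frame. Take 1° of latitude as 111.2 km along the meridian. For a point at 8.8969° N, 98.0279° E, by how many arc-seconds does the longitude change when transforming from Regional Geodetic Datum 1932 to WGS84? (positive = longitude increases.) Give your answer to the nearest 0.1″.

At latitude 8.8969°, cos φ = 0.987968.
1° of longitude at this latitude = 111.2 × cos φ = 109.86 km, so Δλ = 323.0 / 109862.1 = 0.0029401° = 10.584″.

Δλ = 10.6″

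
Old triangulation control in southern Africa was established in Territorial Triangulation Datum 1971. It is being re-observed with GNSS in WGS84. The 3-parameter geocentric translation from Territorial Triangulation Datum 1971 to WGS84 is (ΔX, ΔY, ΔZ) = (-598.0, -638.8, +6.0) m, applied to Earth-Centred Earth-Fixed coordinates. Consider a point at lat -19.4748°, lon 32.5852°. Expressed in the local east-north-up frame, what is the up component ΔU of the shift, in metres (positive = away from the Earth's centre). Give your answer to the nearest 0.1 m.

At φ = -19.4748°, λ = 32.5852°: sin φ = -0.333392, cos φ = 0.942788, sin λ = 0.538553, cos λ = 0.842592.
ΔU = cos φ cos λ·ΔX + cos φ sin λ·ΔY + sin φ·ΔZ = (0.942788)(0.842592)(-598.0) + (0.942788)(0.538553)(-638.8) + (-0.333392)(6.0) = -801.39 m.

ΔU = -801.4 m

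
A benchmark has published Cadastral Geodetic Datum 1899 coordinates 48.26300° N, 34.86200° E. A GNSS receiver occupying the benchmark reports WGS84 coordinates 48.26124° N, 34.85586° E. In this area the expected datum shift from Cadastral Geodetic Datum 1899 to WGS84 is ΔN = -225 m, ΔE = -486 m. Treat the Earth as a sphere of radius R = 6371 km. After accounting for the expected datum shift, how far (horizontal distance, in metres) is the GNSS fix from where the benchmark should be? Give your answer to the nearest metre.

43 m

Observed coordinate differences: Δφ = -0.00176°, Δλ = -0.00614°.
Converting to metres (1° lat = 111195 m, cos φ = 0.665712): observed ΔN = -195.7 m, observed ΔE = -454.5 m.
Subtracting the expected shift leaves a residual of -195.7 − (-225) = 29.3 m north and -454.5 − (-486) = 31.5 m east.
Residual distance = √(29.3² + 31.5²) = 43.0 m.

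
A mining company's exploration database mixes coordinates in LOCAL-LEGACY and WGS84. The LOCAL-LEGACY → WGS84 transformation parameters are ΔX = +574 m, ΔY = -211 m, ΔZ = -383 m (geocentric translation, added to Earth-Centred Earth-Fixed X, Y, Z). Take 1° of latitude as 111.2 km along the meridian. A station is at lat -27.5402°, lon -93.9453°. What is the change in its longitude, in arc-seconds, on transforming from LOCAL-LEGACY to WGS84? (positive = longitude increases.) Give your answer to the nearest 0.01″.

sin φ = -0.462371, cos φ = 0.886687, sin λ = -0.997630, cos λ = -0.068804.
East component: ΔE = −sin λ·ΔX + cos λ·ΔY = −(-0.997630)(574) + (-0.068804)(-211) = 587.16 m.
1° of latitude spans 111200 m; at latitude φ, 1° of longitude spans that × cos φ = 98599.6 m, so Δλ = 587.16 / 98599.6 × 3600 = 21.438″.

Δλ = 21.44″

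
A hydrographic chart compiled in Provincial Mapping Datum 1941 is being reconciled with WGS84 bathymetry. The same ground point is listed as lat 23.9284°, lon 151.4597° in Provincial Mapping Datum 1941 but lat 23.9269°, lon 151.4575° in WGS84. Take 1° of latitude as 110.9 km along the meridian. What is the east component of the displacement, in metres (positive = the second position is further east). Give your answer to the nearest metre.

Δφ = 23.9269° − 23.9284° = -0.0015°; Δλ = 151.4575° − 151.4597° = -0.0022°.
ΔN = Δφ × 110900 = -166.4 m; ΔE = Δλ × 110900 × cos(23.9284°) = -0.0022 × 110900 × 0.914053 = -223.0 m.

ΔE = -223 m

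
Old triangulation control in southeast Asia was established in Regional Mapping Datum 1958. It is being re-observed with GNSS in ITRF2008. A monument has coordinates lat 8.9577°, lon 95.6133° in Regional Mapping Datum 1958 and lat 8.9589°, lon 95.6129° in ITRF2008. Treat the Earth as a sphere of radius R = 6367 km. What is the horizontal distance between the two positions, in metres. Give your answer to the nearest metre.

140 m

Δφ = 8.9589° − 8.9577° = +0.0012°; Δλ = 95.6129° − 95.6133° = -0.0004°.
1° along a meridian = πR/180 = 111125 m.
ΔN = Δφ × 111125 = 133.4 m; ΔE = Δλ × 111125 × cos(8.9577°) = -0.0004 × 111125 × 0.987804 = -43.9 m.
Distance = √(ΔE² + ΔN²) = √((-43.9)² + 133.4²) = 140.4 m.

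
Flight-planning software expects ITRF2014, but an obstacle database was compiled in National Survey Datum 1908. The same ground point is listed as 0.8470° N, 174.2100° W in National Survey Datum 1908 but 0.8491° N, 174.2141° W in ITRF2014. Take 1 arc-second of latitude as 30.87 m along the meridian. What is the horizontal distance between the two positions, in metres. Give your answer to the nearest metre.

512 m

Δφ = 0.8491° − 0.8470° = +0.0021°; Δλ = -174.2141° − -174.2100° = -0.0041°.
1° of latitude = 3600 × 30.87 = 111132 m.
ΔN = Δφ × 111132 = 233.4 m; ΔE = Δλ × 111132 × cos(0.8470°) = -0.0041 × 111132 × 0.999891 = -455.6 m.
Distance = √(ΔE² + ΔN²) = √((-455.6)² + 233.4²) = 511.9 m.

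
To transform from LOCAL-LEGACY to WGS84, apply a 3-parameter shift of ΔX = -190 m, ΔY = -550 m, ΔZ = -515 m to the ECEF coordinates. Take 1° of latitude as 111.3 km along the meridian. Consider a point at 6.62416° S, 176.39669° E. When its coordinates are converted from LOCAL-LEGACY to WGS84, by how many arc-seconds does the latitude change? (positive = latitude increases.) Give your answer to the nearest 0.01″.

sin φ = -0.115356, cos φ = 0.993324, sin λ = 0.062848, cos λ = -0.998023.
North component: ΔN = −sin φ cos λ·ΔX − sin φ sin λ·ΔY + cos φ·ΔZ = −(-0.115356)(-0.998023)(-190) − (-0.115356)(0.062848)(-550) + (0.993324)(-515) = -493.68 m.
1° of latitude spans 111300 m, so Δφ = -493.68 / 111300 × 3600 = -15.968″.

Δφ = -15.97″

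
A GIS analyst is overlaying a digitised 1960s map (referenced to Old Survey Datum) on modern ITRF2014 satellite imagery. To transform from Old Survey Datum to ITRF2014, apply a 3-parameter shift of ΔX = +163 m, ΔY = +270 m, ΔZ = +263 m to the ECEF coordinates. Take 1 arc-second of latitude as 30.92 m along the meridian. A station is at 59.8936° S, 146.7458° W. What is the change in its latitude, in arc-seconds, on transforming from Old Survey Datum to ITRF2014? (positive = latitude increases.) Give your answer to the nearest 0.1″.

Δφ = -3.7″

sin φ = -0.865095, cos φ = 0.501607, sin λ = -0.548355, cos λ = -0.836246.
North component: ΔN = −sin φ cos λ·ΔX − sin φ sin λ·ΔY + cos φ·ΔZ = −(-0.865095)(-0.836246)(163) − (-0.865095)(-0.548355)(270) + (0.501607)(263) = -114.08 m.
1° of latitude spans 3600 × 30.92 = 111312 m, so Δφ = -114.08 / 111312 × 3600 = -3.689″.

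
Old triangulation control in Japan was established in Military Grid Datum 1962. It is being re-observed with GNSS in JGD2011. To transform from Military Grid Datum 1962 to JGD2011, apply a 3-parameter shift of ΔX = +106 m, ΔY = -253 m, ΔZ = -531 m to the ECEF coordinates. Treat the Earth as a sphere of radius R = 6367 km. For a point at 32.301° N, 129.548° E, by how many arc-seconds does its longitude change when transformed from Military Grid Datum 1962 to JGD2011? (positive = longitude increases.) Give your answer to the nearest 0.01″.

sin φ = 0.534367, cos φ = 0.845253, sin λ = 0.771091, cos λ = -0.636724.
East component: ΔE = −sin λ·ΔX + cos λ·ΔY = −(0.771091)(106) + (-0.636724)(-253) = 79.36 m.
1° of latitude spans πR/180 = 111125 m; at latitude φ, 1° of longitude spans that × cos φ = 93928.8 m, so Δλ = 79.36 / 93928.8 × 3600 = 3.041″.

Δλ = 3.04″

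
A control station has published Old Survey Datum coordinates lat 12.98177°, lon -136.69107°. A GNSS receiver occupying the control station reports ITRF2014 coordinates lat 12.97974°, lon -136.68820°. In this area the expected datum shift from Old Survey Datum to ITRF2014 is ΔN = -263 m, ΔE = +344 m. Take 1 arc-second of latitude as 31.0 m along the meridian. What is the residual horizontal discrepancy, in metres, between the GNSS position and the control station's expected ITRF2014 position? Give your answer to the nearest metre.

Observed coordinate differences: Δφ = -0.00203°, Δλ = +0.00287°.
Converting to metres (1° lat = 111600 m, cos φ = 0.974442): observed ΔN = -226.5 m, observed ΔE = 312.1 m.
Subtracting the expected shift leaves a residual of -226.5 − (-263) = 36.5 m north and 312.1 − (344) = -31.9 m east.
Residual distance = √(36.5² + (-31.9)²) = 48.4 m.

48 m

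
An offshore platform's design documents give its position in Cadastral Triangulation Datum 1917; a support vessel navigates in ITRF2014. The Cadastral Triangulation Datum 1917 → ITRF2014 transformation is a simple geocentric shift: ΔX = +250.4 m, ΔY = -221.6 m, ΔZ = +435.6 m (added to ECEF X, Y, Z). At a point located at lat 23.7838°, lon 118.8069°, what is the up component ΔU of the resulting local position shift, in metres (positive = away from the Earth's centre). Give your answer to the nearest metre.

At φ = 23.7838°, λ = 118.8069°: sin φ = 0.403287, cos φ = 0.915074, sin λ = 0.876249, cos λ = -0.481859.
ΔU = cos φ cos λ·ΔX + cos φ sin λ·ΔY + sin φ·ΔZ = (0.915074)(-0.481859)(250.4) + (0.915074)(0.876249)(-221.6) + (0.403287)(435.6) = -112.42 m.

ΔU = -112 m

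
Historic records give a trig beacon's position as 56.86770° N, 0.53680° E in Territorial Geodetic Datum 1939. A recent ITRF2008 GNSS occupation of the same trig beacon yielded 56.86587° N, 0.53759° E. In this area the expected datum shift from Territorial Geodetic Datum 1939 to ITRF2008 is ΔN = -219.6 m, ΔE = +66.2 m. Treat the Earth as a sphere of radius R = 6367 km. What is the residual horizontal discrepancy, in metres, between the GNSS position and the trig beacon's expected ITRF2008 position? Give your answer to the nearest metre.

24 m

Observed coordinate differences: Δφ = -0.00183°, Δλ = +0.00079°.
Converting to metres (1° lat = 111125 m, cos φ = 0.546574): observed ΔN = -203.4 m, observed ΔE = 48.0 m.
Subtracting the expected shift leaves a residual of -203.4 − (-219.6) = 16.2 m north and 48.0 − (66.2) = -18.2 m east.
Residual distance = √(16.2² + (-18.2)²) = 24.4 m.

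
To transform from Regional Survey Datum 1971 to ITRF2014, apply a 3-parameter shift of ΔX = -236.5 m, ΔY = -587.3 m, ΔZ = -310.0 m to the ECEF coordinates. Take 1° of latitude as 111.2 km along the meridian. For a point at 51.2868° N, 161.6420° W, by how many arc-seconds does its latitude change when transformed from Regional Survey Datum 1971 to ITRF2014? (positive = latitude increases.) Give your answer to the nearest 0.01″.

sin φ = 0.780286, cos φ = 0.625422, sin λ = -0.314953, cos λ = -0.949107.
North component: ΔN = −sin φ cos λ·ΔX − sin φ sin λ·ΔY + cos φ·ΔZ = −(0.780286)(-0.949107)(-236.5) − (0.780286)(-0.314953)(-587.3) + (0.625422)(-310.0) = -513.36 m.
1° of latitude spans 111200 m, so Δφ = -513.36 / 111200 × 3600 = -16.620″.

Δφ = -16.62″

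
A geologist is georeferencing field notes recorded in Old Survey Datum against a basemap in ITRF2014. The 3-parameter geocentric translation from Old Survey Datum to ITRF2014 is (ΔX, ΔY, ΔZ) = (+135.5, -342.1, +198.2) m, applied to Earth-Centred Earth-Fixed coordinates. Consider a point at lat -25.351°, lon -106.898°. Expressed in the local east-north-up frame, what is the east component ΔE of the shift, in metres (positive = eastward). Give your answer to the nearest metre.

The local east axis at (φ, λ) is (−sin λ, cos λ, 0), so ΔE = −sin(-106.898°)·135.5 + cos(-106.898°)·(-342.1) = 229.09 m.

ΔE = 229 m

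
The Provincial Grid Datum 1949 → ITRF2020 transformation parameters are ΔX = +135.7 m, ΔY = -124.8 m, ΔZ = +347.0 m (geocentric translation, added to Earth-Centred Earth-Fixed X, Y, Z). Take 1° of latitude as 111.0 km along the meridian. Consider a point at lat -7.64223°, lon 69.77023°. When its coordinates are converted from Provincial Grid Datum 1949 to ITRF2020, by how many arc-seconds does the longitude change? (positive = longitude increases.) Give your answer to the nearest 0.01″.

Δλ = -5.58″

sin φ = -0.132987, cos φ = 0.991118, sin λ = 0.938313, cos λ = 0.345786.
East component: ΔE = −sin λ·ΔX + cos λ·ΔY = −(0.938313)(135.7) + (0.345786)(-124.8) = -170.48 m.
1° of latitude spans 111000 m; at latitude φ, 1° of longitude spans that × cos φ = 110014.1 m, so Δλ = -170.48 / 110014.1 × 3600 = -5.579″.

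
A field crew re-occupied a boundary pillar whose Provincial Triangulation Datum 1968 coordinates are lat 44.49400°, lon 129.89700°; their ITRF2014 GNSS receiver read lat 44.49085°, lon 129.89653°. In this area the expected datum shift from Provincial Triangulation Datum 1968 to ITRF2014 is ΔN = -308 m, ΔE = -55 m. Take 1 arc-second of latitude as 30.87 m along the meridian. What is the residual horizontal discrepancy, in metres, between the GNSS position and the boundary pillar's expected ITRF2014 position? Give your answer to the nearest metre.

Observed coordinate differences: Δφ = -0.00315°, Δλ = -0.00047°.
Converting to metres (1° lat = 111132 m, cos φ = 0.713324): observed ΔN = -350.1 m, observed ΔE = -37.3 m.
Subtracting the expected shift leaves a residual of -350.1 − (-308) = -42.1 m north and -37.3 − (-55) = 17.7 m east.
Residual distance = √((-42.1)² + 17.7²) = 45.7 m.

46 m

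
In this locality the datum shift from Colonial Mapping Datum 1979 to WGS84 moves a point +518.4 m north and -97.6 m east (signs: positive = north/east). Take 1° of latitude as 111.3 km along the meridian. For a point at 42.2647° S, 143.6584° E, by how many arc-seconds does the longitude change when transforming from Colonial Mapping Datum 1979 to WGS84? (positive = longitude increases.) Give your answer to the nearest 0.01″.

Δλ = -4.27″

At latitude -42.2647°, cos φ = 0.740046.
1° of longitude at this latitude = 111.3 × cos φ = 82.37 km, so Δλ = -97.6 / 82367.1 = -0.0011849° = -4.266″.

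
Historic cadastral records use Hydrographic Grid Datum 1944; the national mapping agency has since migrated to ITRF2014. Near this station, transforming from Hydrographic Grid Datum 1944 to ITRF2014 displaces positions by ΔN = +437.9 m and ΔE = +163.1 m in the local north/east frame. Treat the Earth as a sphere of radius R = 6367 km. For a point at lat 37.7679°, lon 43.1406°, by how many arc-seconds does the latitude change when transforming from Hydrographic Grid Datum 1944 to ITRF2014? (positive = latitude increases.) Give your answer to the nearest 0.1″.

On a sphere of radius R, 1 rad of latitude = R, so Δφ = ΔN / R = 437.9 / 6367000 = 6.8777e-05 rad = 14.186″.

Δφ = 14.2″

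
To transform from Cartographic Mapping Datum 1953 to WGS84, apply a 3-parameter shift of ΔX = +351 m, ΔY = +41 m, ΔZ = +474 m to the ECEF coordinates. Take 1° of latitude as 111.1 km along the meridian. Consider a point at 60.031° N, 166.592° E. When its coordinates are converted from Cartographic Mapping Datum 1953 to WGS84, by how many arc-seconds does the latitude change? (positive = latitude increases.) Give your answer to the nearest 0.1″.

sin φ = 0.866296, cos φ = 0.499531, sin λ = 0.231884, cos λ = -0.972744.
North component: ΔN = −sin φ cos λ·ΔX − sin φ sin λ·ΔY + cos φ·ΔZ = −(0.866296)(-0.972744)(351) − (0.866296)(0.231884)(41) + (0.499531)(474) = 524.32 m.
1° of latitude spans 111100 m, so Δφ = 524.32 / 111100 × 3600 = 16.990″.

Δφ = 17.0″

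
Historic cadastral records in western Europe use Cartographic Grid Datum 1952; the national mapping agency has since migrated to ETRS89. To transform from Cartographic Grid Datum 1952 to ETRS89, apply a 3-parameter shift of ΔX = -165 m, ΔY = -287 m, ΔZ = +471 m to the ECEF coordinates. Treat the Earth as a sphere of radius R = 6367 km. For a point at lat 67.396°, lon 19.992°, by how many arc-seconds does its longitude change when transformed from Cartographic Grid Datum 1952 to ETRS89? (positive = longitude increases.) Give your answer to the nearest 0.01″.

sin φ = 0.923183, cos φ = 0.384360, sin λ = 0.341889, cos λ = 0.939740.
East component: ΔE = −sin λ·ΔX + cos λ·ΔY = −(0.341889)(-165) + (0.939740)(-287) = -213.29 m.
1° of latitude spans πR/180 = 111125 m; at latitude φ, 1° of longitude spans that × cos φ = 42712.0 m, so Δλ = -213.29 / 42712.0 × 3600 = -17.978″.

Δλ = -17.98″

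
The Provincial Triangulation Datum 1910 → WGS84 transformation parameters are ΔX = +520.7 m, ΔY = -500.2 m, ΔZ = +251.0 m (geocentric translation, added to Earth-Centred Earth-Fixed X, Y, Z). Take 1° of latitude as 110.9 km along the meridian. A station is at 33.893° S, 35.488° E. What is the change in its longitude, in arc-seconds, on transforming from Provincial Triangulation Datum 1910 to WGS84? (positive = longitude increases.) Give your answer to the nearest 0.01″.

sin φ = -0.557644, cos φ = 0.830080, sin λ = 0.580532, cos λ = 0.814237.
East component: ΔE = −sin λ·ΔX + cos λ·ΔY = −(0.580532)(520.7) + (0.814237)(-500.2) = -709.56 m.
1° of latitude spans 110900 m; at latitude φ, 1° of longitude spans that × cos φ = 92055.9 m, so Δλ = -709.56 / 92055.9 × 3600 = -27.749″.

Δλ = -27.75″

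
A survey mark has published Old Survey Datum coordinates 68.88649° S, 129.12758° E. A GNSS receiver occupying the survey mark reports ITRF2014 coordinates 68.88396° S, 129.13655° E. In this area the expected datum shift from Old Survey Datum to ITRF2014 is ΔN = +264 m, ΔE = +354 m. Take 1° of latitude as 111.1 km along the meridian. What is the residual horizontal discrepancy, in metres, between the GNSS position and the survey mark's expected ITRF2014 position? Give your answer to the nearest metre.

Observed coordinate differences: Δφ = +0.00253°, Δλ = +0.00897°.
Converting to metres (1° lat = 111100 m, cos φ = 0.360217): observed ΔN = 281.1 m, observed ΔE = 359.0 m.
Subtracting the expected shift leaves a residual of 281.1 − (264) = 17.1 m north and 359.0 − (354) = 5.0 m east.
Residual distance = √(17.1² + 5.0²) = 17.8 m.

18 m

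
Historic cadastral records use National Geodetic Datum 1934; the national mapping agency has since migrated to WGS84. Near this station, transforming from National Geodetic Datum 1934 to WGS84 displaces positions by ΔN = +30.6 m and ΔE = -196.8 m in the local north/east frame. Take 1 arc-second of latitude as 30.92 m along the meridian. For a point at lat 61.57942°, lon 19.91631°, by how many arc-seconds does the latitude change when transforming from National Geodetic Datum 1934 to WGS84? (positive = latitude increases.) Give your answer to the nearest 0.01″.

1″ of latitude = 30.92 m, so Δφ = 30.6 / 30.92 = 0.990″.

Δφ = 0.99″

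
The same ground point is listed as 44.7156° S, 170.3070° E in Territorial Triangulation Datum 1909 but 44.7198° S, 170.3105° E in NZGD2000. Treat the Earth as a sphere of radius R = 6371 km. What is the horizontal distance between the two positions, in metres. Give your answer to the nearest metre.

543 m

Δφ = -44.7198° − -44.7156° = -0.0042°; Δλ = 170.3105° − 170.3070° = +0.0035°.
1° along a meridian = πR/180 = 111195 m.
ΔN = Δφ × 111195 = -467.0 m; ΔE = Δλ × 111195 × cos(-44.7156°) = +0.0035 × 111195 × 0.710608 = 276.6 m.
Distance = √(ΔE² + ΔN²) = √(276.6² + (-467.0)²) = 542.8 m.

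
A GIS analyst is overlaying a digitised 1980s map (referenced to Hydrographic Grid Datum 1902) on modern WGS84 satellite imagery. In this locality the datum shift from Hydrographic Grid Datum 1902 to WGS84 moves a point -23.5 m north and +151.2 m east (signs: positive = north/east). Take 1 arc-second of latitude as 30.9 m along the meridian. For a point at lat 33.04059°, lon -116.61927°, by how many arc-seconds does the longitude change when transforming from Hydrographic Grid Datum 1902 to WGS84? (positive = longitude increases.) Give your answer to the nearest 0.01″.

At latitude 33.04059°, cos φ = 0.838285.
1″ of longitude at this latitude = 30.90 × cos φ = 25.9030 m, so Δλ = 151.2 / 25.9030 = 5.837″.

Δλ = 5.84″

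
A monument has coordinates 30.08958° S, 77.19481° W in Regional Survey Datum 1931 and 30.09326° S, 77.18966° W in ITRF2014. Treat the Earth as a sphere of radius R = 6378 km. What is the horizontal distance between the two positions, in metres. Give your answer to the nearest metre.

643 m

Δφ = -30.09326° − -30.08958° = -0.00368°; Δλ = -77.18966° − -77.19481° = +0.00515°.
1° along a meridian = πR/180 = 111317 m.
ΔN = Δφ × 111317 = -409.6 m; ΔE = Δλ × 111317 × cos(-30.08958°) = +0.00515 × 111317 × 0.865243 = 496.0 m.
Distance = √(ΔE² + ΔN²) = √(496.0² + (-409.6)²) = 643.3 m.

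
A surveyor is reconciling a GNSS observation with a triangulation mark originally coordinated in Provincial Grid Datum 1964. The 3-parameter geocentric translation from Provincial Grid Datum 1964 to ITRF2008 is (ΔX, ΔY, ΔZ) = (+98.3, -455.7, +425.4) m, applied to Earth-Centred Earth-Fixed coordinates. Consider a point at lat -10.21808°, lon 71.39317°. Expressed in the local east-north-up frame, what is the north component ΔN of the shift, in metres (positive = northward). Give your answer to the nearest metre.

ΔN = 348 m

At φ = -10.21808°, λ = 71.39317°: sin φ = -0.177395, cos φ = 0.984140, sin λ = 0.947730, cos λ = 0.319072.
ΔN = −sin φ cos λ·ΔX − sin φ sin λ·ΔY + cos φ·ΔZ = −(-0.177395)(0.319072)(98.3) − (-0.177395)(0.947730)(-455.7) + (0.984140)(425.4) = 347.60 m.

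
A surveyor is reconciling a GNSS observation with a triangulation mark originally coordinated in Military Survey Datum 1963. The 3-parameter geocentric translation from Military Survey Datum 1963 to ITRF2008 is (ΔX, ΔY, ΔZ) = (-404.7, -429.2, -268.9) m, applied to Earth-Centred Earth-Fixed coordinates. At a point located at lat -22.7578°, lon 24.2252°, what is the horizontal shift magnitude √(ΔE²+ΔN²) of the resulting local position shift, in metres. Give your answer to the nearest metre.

The local east axis at (φ, λ) is (−sin λ, cos λ, 0), so ΔE = −sin(24.2252°)·(-404.7) + cos(24.2252°)·(-429.2) = -225.35 m.
The local north axis is (−sin φ cos λ, −sin φ sin λ, cos φ), giving ΔN = -142.767 − 68.126 − 247.966 = -458.86 m.
Horizontal magnitude = √(ΔE² + ΔN²) = √((-225.35)² + (-458.86)²) = 511.21 m.

511 m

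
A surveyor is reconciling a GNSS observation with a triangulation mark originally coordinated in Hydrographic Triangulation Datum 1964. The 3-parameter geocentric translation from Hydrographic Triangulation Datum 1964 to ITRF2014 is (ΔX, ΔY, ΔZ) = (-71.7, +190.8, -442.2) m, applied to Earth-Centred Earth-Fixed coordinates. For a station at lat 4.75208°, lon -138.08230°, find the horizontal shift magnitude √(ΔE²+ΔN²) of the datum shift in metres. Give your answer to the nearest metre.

474 m

The local east axis at (φ, λ) is (−sin λ, cos λ, 0), so ΔE = −sin(-138.08230°)·(-71.7) + cos(-138.08230°)·190.8 = -189.88 m.
The local north axis is (−sin φ cos λ, −sin φ sin λ, cos φ), giving ΔN = -4.420 + 10.560 − 440.680 = -434.54 m.
Horizontal magnitude = √(ΔE² + ΔN²) = √((-189.88)² + (-434.54)²) = 474.21 m.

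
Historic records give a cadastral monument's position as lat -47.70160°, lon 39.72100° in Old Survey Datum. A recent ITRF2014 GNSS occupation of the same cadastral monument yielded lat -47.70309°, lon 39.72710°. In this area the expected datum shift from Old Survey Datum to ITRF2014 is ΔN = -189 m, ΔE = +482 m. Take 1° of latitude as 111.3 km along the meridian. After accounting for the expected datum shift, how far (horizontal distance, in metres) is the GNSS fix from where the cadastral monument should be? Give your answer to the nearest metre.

Observed coordinate differences: Δφ = -0.00149°, Δλ = +0.00610°.
Converting to metres (1° lat = 111300 m, cos φ = 0.672992): observed ΔN = -165.8 m, observed ΔE = 456.9 m.
Subtracting the expected shift leaves a residual of -165.8 − (-189) = 23.2 m north and 456.9 − (482) = -25.1 m east.
Residual distance = √(23.2² + (-25.1)²) = 34.1 m.

34 m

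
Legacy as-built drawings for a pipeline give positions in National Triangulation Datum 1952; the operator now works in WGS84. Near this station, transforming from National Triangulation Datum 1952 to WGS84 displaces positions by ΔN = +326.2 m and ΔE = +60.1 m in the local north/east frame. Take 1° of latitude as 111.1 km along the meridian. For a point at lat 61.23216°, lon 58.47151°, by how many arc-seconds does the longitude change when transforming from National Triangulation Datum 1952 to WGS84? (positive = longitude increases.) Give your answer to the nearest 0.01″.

Δλ = 4.05″

At latitude 61.23216°, cos φ = 0.481262.
1° of longitude at this latitude = 111.1 × cos φ = 53.47 km, so Δλ = 60.1 / 53468.2 = 0.0011240° = 4.047″.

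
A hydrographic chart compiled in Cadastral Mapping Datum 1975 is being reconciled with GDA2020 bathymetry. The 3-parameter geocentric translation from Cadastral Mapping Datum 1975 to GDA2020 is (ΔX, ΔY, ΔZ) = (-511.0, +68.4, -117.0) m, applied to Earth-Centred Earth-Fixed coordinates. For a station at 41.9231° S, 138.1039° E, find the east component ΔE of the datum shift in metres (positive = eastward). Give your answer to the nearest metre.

ΔE = 290 m

At φ = -41.9231°, λ = 138.1039°: sin φ = -0.668133, cos φ = 0.744042, sin λ = 0.667782, cos λ = -0.744357.
ΔE = −sin λ·ΔX + cos λ·ΔY = −(0.667782)·(-511.0) + (-0.744357)·(68.4) = 290.32 m.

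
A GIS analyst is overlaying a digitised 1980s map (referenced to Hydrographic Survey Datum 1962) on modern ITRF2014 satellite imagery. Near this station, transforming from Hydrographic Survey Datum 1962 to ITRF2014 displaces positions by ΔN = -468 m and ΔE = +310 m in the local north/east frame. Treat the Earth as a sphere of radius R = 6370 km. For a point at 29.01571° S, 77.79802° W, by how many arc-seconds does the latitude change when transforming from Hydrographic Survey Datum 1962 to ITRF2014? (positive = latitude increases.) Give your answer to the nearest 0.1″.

On a sphere of radius R, 1 rad of latitude = R, so Δφ = ΔN / R = -468.0 / 6370000 = -7.3469e-05 rad = -15.154″.

Δφ = -15.2″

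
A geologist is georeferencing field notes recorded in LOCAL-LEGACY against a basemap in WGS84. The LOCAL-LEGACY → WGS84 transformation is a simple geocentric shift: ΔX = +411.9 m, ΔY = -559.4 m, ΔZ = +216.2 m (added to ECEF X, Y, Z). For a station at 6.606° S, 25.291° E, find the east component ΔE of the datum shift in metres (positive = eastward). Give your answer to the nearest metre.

At φ = -6.606°, λ = 25.291°: sin φ = -0.115041, cos φ = 0.993361, sin λ = 0.427216, cos λ = 0.904150.
ΔE = −sin λ·ΔX + cos λ·ΔY = −(0.427216)·(411.9) + (0.904150)·(-559.4) = -681.75 m.

ΔE = -682 m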